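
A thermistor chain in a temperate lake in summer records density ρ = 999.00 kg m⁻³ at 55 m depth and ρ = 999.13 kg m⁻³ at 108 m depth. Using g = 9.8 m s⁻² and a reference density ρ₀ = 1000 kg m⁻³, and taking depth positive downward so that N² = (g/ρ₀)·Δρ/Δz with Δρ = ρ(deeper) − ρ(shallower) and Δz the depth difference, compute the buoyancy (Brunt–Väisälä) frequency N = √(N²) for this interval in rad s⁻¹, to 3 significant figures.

4.90 × 10⁻³ rad s⁻¹

Δρ = 999.13 − 999.00 = 0.13 kg m⁻³ over Δz = 108 − 55 = 53 m.
N² = (9.8/1000) × (0.13/53) = 2.4038 × 10⁻⁵ s⁻².
N = √(2.4038 × 10⁻⁵) = 4.9029 × 10⁻³ rad s⁻¹ ≈ 4.90 × 10⁻³ rad s⁻¹.
N² > 0, so the interval is statically stable.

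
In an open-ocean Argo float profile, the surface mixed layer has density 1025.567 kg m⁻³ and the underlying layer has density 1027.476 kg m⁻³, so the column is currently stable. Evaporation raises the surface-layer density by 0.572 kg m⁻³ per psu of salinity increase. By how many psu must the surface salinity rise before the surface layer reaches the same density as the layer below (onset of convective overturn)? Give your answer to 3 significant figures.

Density deficit of the surface layer: 1027.476 − 1025.567 = 1.909 kg m⁻³.
Required change = 1.909 / 0.572 = 3.34 psu.

3.34 psu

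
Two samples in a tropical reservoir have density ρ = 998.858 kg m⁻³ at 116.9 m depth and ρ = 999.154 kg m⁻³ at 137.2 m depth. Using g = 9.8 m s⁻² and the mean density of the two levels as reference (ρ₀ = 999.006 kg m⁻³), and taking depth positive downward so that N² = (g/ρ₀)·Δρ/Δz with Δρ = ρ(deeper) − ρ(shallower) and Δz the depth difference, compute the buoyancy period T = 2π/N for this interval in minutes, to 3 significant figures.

Δρ = 999.154 − 998.858 = 0.296 kg m⁻³ over Δz = 137.2 − 116.9 = 20.3 m.
N² = (9.8/999.006) × (0.296/20.3) = 1.4304 × 10⁻⁴ s⁻².
N = √(1.4304 × 10⁻⁴) = 0.011960 rad s⁻¹, so T = 2π/N = 525.35 s = 8.7558 min ≈ 8.76 min.
N² > 0, so the interval is statically stable.

8.76 min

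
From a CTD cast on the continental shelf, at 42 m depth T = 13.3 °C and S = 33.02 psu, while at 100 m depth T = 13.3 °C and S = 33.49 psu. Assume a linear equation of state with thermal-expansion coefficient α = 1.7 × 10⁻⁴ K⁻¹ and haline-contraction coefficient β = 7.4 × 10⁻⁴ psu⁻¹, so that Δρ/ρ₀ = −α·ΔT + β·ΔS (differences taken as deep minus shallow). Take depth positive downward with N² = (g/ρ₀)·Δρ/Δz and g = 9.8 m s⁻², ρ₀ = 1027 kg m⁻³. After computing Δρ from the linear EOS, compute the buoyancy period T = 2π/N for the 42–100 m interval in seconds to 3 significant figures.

820 s

ΔT = +0.0 K, ΔS = +0.47 psu (deep − shallow).
Δρ/ρ₀ = −αΔT + βΔS = 0 + 3.478 × 10⁻⁴ = 3.478 × 10⁻⁴, so Δρ ≈ 0.3572 kg m⁻³.
N² = (g/ρ₀)·Δρ/Δz = g·(Δρ/ρ₀)/Δz = 9.8 × 3.478 × 10⁻⁴ / 58 = 5.8766 × 10⁻⁵ s⁻².
N = √(5.8766 × 10⁻⁵) = 7.6659 × 10⁻³ rad s⁻¹ → T = 2π/N = 819.63 s ≈ 820 s.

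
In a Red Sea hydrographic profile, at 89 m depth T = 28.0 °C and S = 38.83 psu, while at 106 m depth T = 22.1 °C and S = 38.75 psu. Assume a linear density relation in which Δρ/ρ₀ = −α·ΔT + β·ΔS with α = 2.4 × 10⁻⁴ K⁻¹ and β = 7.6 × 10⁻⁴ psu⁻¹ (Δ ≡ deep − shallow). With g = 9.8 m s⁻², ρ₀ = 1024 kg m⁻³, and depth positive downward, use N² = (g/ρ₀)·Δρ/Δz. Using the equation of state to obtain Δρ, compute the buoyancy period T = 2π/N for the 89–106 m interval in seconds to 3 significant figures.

ΔT = -5.9 K, ΔS = -0.08 psu (deep − shallow).
Δρ/ρ₀ = −αΔT + βΔS = 1.416 × 10⁻³ − 6.08 × 10⁻⁵ = 1.3552 × 10⁻³, so Δρ ≈ 1.388 kg m⁻³.
N² = (g/ρ₀)·Δρ/Δz = g·(Δρ/ρ₀)/Δz = 9.8 × 1.3552 × 10⁻³ / 17 = 7.8123 × 10⁻⁴ s⁻².
N = √(7.8123 × 10⁻⁴) = 0.027950 rad s⁻¹ → T = 2π/N = 224.80 s ≈ 225 s.

225 s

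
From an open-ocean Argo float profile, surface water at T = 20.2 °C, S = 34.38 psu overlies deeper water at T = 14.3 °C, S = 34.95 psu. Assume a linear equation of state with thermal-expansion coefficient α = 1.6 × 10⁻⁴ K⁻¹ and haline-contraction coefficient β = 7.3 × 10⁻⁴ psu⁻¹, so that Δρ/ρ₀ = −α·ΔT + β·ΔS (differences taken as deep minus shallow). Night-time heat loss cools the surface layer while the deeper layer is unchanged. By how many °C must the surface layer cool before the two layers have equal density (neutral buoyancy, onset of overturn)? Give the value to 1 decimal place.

Neutral buoyancy requires Δρ = 0, i.e. −α(T_deep − T_surf′) + β(S_deep − S_surf) = 0.
T_surf′ = T_deep − (β/α)·ΔS = 14.3 − (7.3 × 10⁻⁴/1.6 × 10⁻⁴)·(+0.57) = 11.699 °C.
Cooling required: 20.2 − (11.699) = 8.501 °C.

8.5 °C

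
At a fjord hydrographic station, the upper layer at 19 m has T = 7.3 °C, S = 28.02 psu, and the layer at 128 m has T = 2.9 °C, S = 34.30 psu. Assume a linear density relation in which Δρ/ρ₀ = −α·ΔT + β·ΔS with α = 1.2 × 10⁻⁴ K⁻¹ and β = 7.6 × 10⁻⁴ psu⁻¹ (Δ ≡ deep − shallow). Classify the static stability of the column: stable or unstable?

stable

ΔT = 2.9 − 7.3 = -4.4 K and ΔS = 34.30 − 28.02 = +6.28 psu (deep − shallow).
−αΔT = 5.28 × 10⁻⁴; βΔS = 4.7728 × 10⁻³; sum Δρ/ρ₀ = 5.3008 × 10⁻³.
Δρ/ρ₀ > 0, so Δρ > 0: deeper water is denser → statically stable.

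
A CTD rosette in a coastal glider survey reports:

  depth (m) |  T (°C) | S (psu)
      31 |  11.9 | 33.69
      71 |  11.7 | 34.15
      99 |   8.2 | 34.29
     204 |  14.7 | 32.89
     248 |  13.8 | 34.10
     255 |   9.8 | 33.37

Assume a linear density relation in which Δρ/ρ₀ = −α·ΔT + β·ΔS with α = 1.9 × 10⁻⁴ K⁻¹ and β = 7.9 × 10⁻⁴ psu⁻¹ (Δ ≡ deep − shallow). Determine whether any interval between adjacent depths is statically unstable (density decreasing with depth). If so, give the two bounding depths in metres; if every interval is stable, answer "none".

99–204 m

Evaluate Δρ/ρ₀ = −αΔT + βΔS across each adjacent pair:
  31–71 m: −αΔT+βΔS = −(1.9 × 10⁻⁴)(-0.2)+(7.9 × 10⁻⁴)(+0.46) = 4.0 × 10⁻⁴ → stable
  71–99 m: −αΔT+βΔS = −(1.9 × 10⁻⁴)(-3.5)+(7.9 × 10⁻⁴)(+0.14) = 7.8 × 10⁻⁴ → stable
  99–204 m: −αΔT+βΔS = −(1.9 × 10⁻⁴)(+6.5)+(7.9 × 10⁻⁴)(-1.40) = -2.3 × 10⁻³ → UNSTABLE
  204–248 m: −αΔT+βΔS = −(1.9 × 10⁻⁴)(-0.9)+(7.9 × 10⁻⁴)(+1.21) = 1.1 × 10⁻³ → stable
  248–255 m: −αΔT+βΔS = −(1.9 × 10⁻⁴)(-4.0)+(7.9 × 10⁻⁴)(-0.73) = 1.8 × 10⁻⁴ → stable
The 99–204 m interval has Δρ < 0: lighter water underlies denser water.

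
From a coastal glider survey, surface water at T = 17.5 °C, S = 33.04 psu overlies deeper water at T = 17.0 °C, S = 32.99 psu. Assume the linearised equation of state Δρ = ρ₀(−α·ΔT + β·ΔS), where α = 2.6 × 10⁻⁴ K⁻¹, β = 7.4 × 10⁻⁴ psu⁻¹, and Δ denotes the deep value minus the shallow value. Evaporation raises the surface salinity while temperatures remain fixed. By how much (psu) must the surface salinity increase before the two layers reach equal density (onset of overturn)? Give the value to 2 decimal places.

0.13 psu

Neutral buoyancy requires −α(T_deep − T_surf) + β(S_deep − S_surf′) = 0.
S_surf′ = S_deep − (α/β)·ΔT = 32.99 − (2.6 × 10⁻⁴/7.4 × 10⁻⁴)·(-0.5) = 33.1657 psu.
Increase required: 33.1657 − 33.04 = 0.1257 psu.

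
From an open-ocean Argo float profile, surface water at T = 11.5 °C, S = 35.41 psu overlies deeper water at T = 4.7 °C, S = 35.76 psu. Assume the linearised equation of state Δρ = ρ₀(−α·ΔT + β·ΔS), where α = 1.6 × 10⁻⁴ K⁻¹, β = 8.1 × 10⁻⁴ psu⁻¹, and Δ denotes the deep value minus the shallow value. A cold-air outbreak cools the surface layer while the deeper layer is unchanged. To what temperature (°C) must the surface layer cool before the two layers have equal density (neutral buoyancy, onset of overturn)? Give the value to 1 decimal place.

Neutral buoyancy requires Δρ = 0, i.e. −α(T_deep − T_surf′) + β(S_deep − S_surf) = 0.
T_surf′ = T_deep − (β/α)·ΔS = 4.7 − (8.1 × 10⁻⁴/1.6 × 10⁻⁴)·(+0.35) = 2.928 °C.
Cooling required: 11.5 − (2.928) = 8.572 °C.

2.9 °C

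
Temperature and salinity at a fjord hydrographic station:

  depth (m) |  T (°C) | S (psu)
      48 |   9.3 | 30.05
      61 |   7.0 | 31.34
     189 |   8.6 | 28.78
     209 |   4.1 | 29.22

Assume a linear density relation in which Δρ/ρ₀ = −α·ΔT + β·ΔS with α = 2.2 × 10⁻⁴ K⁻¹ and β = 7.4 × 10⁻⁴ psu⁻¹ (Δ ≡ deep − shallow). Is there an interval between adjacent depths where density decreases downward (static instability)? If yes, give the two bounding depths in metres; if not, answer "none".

61–189 m

Evaluate Δρ/ρ₀ = −αΔT + βΔS across each adjacent pair:
  48–61 m: −αΔT+βΔS = −(2.2 × 10⁻⁴)(-2.3)+(7.4 × 10⁻⁴)(+1.29) = 1.5 × 10⁻³ → stable
  61–189 m: −αΔT+βΔS = −(2.2 × 10⁻⁴)(+1.6)+(7.4 × 10⁻⁴)(-2.56) = -2.2 × 10⁻³ → UNSTABLE
  189–209 m: −αΔT+βΔS = −(2.2 × 10⁻⁴)(-4.5)+(7.4 × 10⁻⁴)(+0.44) = 1.3 × 10⁻³ → stable
The 61–189 m interval has Δρ < 0: lighter water underlies denser water.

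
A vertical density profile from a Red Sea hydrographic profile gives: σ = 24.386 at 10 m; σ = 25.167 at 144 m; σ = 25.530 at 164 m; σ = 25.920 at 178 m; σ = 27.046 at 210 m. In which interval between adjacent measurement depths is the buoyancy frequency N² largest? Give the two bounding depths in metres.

178–210 m

Compute the density gradient over each adjacent pair:
  10–144 m: Δρ/Δz = 0.781/134 = 5.8 × 10⁻³ kg m⁻⁴
  144–164 m: Δρ/Δz = 0.363/20 = 0.018 kg m⁻⁴
  164–178 m: Δρ/Δz = 0.390/14 = 0.028 kg m⁻⁴
  178–210 m: Δρ/Δz = 1.126/32 = 0.035 kg m⁻⁴
The largest gradient is in the 178–210 m interval — the pycnocline.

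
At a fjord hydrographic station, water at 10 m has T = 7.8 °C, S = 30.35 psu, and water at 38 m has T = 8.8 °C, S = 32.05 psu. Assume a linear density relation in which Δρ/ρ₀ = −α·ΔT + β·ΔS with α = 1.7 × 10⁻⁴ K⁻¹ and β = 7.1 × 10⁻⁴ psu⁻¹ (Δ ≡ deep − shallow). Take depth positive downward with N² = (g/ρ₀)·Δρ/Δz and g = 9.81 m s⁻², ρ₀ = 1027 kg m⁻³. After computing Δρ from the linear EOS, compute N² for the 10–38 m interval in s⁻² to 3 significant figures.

3.63 × 10⁻⁴ s⁻²

ΔT = +1.0 K, ΔS = +1.70 psu (deep − shallow).
Δρ/ρ₀ = −αΔT + βΔS = -1.70 × 10⁻⁴ + 1.207 × 10⁻³ = 1.037 × 10⁻³, so Δρ ≈ 1.065 kg m⁻³.
N² = (g/ρ₀)·Δρ/Δz = g·(Δρ/ρ₀)/Δz = 9.81 × 1.037 × 10⁻³ / 28 = 3.6332 × 10⁻⁴ s⁻² ≈ 3.63 × 10⁻⁴ s⁻².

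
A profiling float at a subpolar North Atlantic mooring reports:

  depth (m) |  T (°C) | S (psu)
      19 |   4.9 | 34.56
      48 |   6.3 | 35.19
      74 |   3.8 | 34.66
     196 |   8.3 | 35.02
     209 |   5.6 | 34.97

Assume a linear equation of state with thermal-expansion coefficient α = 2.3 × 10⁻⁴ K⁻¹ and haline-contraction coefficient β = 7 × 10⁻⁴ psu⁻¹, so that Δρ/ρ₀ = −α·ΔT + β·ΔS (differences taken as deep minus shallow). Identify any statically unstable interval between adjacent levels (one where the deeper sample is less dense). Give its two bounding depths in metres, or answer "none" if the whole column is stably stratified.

74–196 m

Evaluate Δρ/ρ₀ = −αΔT + βΔS across each adjacent pair:
  19–48 m: −αΔT+βΔS = −(2.3 × 10⁻⁴)(+1.4)+(7 × 10⁻⁴)(+0.63) = 1.2 × 10⁻⁴ → stable
  48–74 m: −αΔT+βΔS = −(2.3 × 10⁻⁴)(-2.5)+(7 × 10⁻⁴)(-0.53) = 2.0 × 10⁻⁴ → stable
  74–196 m: −αΔT+βΔS = −(2.3 × 10⁻⁴)(+4.5)+(7 × 10⁻⁴)(+0.36) = -7.8 × 10⁻⁴ → UNSTABLE
  196–209 m: −αΔT+βΔS = −(2.3 × 10⁻⁴)(-2.7)+(7 × 10⁻⁴)(-0.05) = 5.9 × 10⁻⁴ → stable
The 74–196 m interval has Δρ < 0: lighter water underlies denser water.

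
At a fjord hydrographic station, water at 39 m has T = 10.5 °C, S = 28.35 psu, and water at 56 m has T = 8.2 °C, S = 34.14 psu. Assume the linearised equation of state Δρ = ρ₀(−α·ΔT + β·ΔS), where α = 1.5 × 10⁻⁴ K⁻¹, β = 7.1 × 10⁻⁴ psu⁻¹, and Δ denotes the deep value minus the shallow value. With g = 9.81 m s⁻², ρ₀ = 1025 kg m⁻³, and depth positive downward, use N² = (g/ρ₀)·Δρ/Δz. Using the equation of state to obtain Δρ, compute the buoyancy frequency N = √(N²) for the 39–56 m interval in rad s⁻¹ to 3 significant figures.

0.0507 rad s⁻¹

ΔT = -2.3 K, ΔS = +5.79 psu (deep − shallow).
Δρ/ρ₀ = −αΔT + βΔS = 3.45 × 10⁻⁴ + 4.1109 × 10⁻³ = 4.4559 × 10⁻³, so Δρ ≈ 4.567 kg m⁻³.
N² = (g/ρ₀)·Δρ/Δz = g·(Δρ/ρ₀)/Δz = 9.81 × 4.4559 × 10⁻³ / 17 = 2.5713 × 10⁻³ s⁻².
N = √(2.5713 × 10⁻³) = 0.050708 rad s⁻¹ ≈ 0.0507 rad s⁻¹.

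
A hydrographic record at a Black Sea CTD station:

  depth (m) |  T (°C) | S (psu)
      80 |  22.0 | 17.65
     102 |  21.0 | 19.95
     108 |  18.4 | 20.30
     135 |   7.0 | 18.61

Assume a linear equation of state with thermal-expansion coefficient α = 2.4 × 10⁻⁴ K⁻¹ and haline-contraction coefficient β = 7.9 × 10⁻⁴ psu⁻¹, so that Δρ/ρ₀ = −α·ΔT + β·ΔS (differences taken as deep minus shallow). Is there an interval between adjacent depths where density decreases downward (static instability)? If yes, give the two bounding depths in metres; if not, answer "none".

none

Evaluate Δρ/ρ₀ = −αΔT + βΔS across each adjacent pair:
  80–102 m: −αΔT+βΔS = −(2.4 × 10⁻⁴)(-1.0)+(7.9 × 10⁻⁴)(+2.30) = 2.1 × 10⁻³ → stable
  102–108 m: −αΔT+βΔS = −(2.4 × 10⁻⁴)(-2.6)+(7.9 × 10⁻⁴)(+0.35) = 9.0 × 10⁻⁴ → stable
  108–135 m: −αΔT+βΔS = −(2.4 × 10⁻⁴)(-11.4)+(7.9 × 10⁻⁴)(-1.69) = 1.4 × 10⁻³ → stable
Every interval has Δρ > 0: the column is stably stratified throughout.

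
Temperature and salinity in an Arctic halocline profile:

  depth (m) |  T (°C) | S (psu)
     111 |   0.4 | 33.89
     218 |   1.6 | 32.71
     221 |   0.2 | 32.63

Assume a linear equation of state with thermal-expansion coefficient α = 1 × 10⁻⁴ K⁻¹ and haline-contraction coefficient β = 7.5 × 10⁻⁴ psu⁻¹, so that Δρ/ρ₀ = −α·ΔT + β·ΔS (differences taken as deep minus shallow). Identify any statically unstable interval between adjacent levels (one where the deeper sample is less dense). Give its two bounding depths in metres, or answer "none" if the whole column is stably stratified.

111–218 m

Evaluate Δρ/ρ₀ = −αΔT + βΔS across each adjacent pair:
  111–218 m: −αΔT+βΔS = −(1 × 10⁻⁴)(+1.2)+(7.5 × 10⁻⁴)(-1.18) = -1.0 × 10⁻³ → UNSTABLE
  218–221 m: −αΔT+βΔS = −(1 × 10⁻⁴)(-1.4)+(7.5 × 10⁻⁴)(-0.08) = 8.0 × 10⁻⁵ → stable
The 111–218 m interval has Δρ < 0: lighter water underlies denser water.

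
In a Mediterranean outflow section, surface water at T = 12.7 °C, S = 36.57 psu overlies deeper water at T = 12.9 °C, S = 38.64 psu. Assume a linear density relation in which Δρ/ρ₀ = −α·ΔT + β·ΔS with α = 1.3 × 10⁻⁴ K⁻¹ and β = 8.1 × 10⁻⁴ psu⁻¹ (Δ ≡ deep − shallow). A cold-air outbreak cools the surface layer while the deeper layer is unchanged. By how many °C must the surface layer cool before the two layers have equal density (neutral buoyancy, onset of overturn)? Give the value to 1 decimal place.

Neutral buoyancy requires Δρ = 0, i.e. −α(T_deep − T_surf′) + β(S_deep − S_surf) = 0.
T_surf′ = T_deep − (β/α)·ΔS = 12.9 − (8.1 × 10⁻⁴/1.3 × 10⁻⁴)·(+2.07) = 0.002 °C.
Cooling required: 12.7 − (0.002) = 12.698 °C.

12.7 °C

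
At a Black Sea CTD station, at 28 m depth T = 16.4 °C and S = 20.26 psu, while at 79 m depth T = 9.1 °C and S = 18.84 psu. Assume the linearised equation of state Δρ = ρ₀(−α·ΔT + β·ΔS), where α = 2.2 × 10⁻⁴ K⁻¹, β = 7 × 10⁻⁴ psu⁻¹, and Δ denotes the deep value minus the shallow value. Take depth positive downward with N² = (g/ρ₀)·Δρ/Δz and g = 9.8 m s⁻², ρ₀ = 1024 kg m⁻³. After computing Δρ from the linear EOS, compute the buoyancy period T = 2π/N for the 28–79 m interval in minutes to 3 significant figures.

9.66 min

ΔT = -7.3 K, ΔS = -1.42 psu (deep − shallow).
Δρ/ρ₀ = −αΔT + βΔS = 1.606 × 10⁻³ − 9.94 × 10⁻⁴ = 6.12 × 10⁻⁴, so Δρ ≈ 0.6267 kg m⁻³.
N² = (g/ρ₀)·Δρ/Δz = g·(Δρ/ρ₀)/Δz = 9.8 × 6.12 × 10⁻⁴ / 51 = 1.1760 × 10⁻⁴ s⁻².
N = √(1.1760 × 10⁻⁴) = 0.010844 rad s⁻¹ → T = 2π/N = 579.42 s = 9.6570 min ≈ 9.66 min.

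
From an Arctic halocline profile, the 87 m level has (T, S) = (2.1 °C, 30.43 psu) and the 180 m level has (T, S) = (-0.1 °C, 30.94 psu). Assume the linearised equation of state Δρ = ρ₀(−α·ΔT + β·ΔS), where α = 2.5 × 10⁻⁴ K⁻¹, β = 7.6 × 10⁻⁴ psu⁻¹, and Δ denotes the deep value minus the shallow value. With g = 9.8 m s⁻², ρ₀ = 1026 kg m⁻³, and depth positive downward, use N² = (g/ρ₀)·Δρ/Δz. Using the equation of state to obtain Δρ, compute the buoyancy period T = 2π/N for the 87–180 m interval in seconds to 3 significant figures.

ΔT = -2.2 K, ΔS = +0.51 psu (deep − shallow).
Δρ/ρ₀ = −αΔT + βΔS = 5.50 × 10⁻⁴ + 3.876 × 10⁻⁴ = 9.376 × 10⁻⁴, so Δρ ≈ 0.9620 kg m⁻³.
N² = (g/ρ₀)·Δρ/Δz = g·(Δρ/ρ₀)/Δz = 9.8 × 9.376 × 10⁻⁴ / 93 = 9.8801 × 10⁻⁵ s⁻².
N = √(9.8801 × 10⁻⁵) = 9.9399 × 10⁻³ rad s⁻¹ → T = 2π/N = 632.12 s ≈ 632 s.

632 s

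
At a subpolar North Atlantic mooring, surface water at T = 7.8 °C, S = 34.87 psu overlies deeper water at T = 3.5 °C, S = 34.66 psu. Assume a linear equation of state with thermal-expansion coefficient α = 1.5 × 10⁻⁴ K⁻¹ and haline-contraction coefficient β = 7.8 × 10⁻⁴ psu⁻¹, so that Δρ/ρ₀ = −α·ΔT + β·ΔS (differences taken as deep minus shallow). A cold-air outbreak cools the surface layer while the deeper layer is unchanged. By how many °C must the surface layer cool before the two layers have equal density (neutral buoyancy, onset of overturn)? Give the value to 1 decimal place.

Neutral buoyancy requires Δρ = 0, i.e. −α(T_deep − T_surf′) + β(S_deep − S_surf) = 0.
T_surf′ = T_deep − (β/α)·ΔS = 3.5 − (7.8 × 10⁻⁴/1.5 × 10⁻⁴)·(-0.21) = 4.592 °C.
Cooling required: 7.8 − (4.592) = 3.208 °C.

3.2 °C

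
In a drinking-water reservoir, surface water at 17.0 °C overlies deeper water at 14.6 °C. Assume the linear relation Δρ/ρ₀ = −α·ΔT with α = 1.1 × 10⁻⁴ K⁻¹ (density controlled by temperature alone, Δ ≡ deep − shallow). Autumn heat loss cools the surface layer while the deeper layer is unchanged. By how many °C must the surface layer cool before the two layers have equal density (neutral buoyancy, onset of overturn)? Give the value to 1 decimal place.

With temperature the only control, equal density requires T_surf′ = T_deep.
T_surf′ = 14.6 °C.
Cooling required: 17.0 − 14.6 = 2.4 °C.

2.4 °C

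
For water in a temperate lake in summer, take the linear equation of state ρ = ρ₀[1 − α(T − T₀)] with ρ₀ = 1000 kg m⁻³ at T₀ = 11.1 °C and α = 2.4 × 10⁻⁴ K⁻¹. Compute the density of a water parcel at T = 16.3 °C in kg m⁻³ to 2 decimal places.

998.75 kg m⁻³

T − T₀ = +5.2 K.
Bracket = 1 − α·(+5.2) = 1 + (-1.248 × 10⁻³) = 0.9987520.
ρ = 1000 × 0.9987520 = 998.75 kg m⁻³.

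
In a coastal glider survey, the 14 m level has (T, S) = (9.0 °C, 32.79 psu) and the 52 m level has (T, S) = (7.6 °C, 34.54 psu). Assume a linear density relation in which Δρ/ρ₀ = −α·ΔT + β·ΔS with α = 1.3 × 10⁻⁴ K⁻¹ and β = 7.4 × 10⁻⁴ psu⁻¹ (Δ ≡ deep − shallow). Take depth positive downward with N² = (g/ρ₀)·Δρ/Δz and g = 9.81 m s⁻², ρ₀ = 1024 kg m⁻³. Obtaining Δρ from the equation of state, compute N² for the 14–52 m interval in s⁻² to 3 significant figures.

3.81 × 10⁻⁴ s⁻²

ΔT = -1.4 K, ΔS = +1.75 psu (deep − shallow).
Δρ/ρ₀ = −αΔT + βΔS = 1.82 × 10⁻⁴ + 1.295 × 10⁻³ = 1.477 × 10⁻³, so Δρ ≈ 1.512 kg m⁻³.
N² = (g/ρ₀)·Δρ/Δz = g·(Δρ/ρ₀)/Δz = 9.81 × 1.477 × 10⁻³ / 38 = 3.8130 × 10⁻⁴ s⁻² ≈ 3.81 × 10⁻⁴ s⁻².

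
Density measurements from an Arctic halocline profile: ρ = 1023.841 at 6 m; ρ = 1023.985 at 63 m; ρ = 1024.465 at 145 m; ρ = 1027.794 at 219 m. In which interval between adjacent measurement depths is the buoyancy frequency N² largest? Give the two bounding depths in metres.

Compute the density gradient over each adjacent pair:
  6–63 m: Δρ/Δz = 0.144/57 = 2.5 × 10⁻³ kg m⁻⁴
  63–145 m: Δρ/Δz = 0.480/82 = 5.9 × 10⁻³ kg m⁻⁴
  145–219 m: Δρ/Δz = 3.329/74 = 0.045 kg m⁻⁴
The largest gradient is in the 145–219 m interval — the pycnocline.

145–219 m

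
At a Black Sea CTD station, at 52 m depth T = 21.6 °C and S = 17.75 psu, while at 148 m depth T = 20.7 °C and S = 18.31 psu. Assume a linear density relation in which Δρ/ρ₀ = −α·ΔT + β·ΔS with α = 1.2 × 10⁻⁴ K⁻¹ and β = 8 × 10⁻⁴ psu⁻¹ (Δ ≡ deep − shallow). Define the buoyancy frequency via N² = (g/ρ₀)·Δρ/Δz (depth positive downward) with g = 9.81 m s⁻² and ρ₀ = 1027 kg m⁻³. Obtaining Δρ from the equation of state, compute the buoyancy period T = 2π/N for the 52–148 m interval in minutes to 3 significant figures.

ΔT = -0.9 K, ΔS = +0.56 psu (deep − shallow).
Δρ/ρ₀ = −αΔT + βΔS = 1.08 × 10⁻⁴ + 4.48 × 10⁻⁴ = 5.56 × 10⁻⁴, so Δρ ≈ 0.5710 kg m⁻³.
N² = (g/ρ₀)·Δρ/Δz = g·(Δρ/ρ₀)/Δz = 9.81 × 5.56 × 10⁻⁴ / 96 = 5.6816 × 10⁻⁵ s⁻².
N = √(5.6816 × 10⁻⁵) = 7.5376 × 10⁻³ rad s⁻¹ → T = 2π/N = 833.58 s = 13.893 min ≈ 13.9 min.

13.9 min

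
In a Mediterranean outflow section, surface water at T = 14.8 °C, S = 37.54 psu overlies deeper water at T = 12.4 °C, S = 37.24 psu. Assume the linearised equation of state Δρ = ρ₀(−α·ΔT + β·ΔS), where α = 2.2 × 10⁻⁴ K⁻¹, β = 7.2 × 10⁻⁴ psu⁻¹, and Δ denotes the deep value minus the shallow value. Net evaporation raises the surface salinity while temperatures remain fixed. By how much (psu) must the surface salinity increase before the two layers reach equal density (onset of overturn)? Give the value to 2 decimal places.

Neutral buoyancy requires −α(T_deep − T_surf) + β(S_deep − S_surf′) = 0.
S_surf′ = S_deep − (α/β)·ΔT = 37.24 − (2.2 × 10⁻⁴/7.2 × 10⁻⁴)·(-2.4) = 37.9733 psu.
Increase required: 37.9733 − 37.54 = 0.4333 psu.

0.43 psu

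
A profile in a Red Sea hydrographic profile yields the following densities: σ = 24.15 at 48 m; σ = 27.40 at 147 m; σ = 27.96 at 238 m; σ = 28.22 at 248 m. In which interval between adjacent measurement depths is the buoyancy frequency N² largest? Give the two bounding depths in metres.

Compute the density gradient over each adjacent pair:
  48–147 m: Δρ/Δz = 3.25/99 = 0.033 kg m⁻⁴
  147–238 m: Δρ/Δz = 0.56/91 = 6.2 × 10⁻³ kg m⁻⁴
  238–248 m: Δρ/Δz = 0.26/10 = 0.026 kg m⁻⁴
The largest gradient is in the 48–147 m interval — the pycnocline.

48–147 m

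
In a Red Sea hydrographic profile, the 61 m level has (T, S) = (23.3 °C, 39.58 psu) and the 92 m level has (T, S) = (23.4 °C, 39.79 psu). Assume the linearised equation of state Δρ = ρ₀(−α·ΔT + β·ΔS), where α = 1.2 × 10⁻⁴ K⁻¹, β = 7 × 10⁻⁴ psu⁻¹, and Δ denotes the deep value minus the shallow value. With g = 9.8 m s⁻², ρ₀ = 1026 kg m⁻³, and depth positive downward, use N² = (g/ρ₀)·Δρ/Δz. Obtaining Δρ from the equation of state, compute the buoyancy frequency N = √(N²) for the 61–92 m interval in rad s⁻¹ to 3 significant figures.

6.53 × 10⁻³ rad s⁻¹

ΔT = +0.1 K, ΔS = +0.21 psu (deep − shallow).
Δρ/ρ₀ = −αΔT + βΔS = -1.20 × 10⁻⁵ + 1.47 × 10⁻⁴ = 1.35 × 10⁻⁴, so Δρ ≈ 0.1385 kg m⁻³.
N² = (g/ρ₀)·Δρ/Δz = g·(Δρ/ρ₀)/Δz = 9.8 × 1.35 × 10⁻⁴ / 31 = 4.2677 × 10⁻⁵ s⁻².
N = √(4.2677 × 10⁻⁵) = 6.5328 × 10⁻³ rad s⁻¹ ≈ 6.53 × 10⁻³ rad s⁻¹.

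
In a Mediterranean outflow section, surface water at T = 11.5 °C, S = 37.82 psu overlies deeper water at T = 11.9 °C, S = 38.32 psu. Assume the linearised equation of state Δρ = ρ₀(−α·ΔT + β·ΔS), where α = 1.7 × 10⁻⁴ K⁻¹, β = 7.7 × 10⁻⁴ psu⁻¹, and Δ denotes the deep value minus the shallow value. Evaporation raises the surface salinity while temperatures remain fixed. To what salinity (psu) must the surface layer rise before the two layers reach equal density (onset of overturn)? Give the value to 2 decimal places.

Neutral buoyancy requires −α(T_deep − T_surf) + β(S_deep − S_surf′) = 0.
S_surf′ = S_deep − (α/β)·ΔT = 38.32 − (1.7 × 10⁻⁴/7.7 × 10⁻⁴)·(+0.4) = 38.2317 psu.
Increase required: 38.2317 − 37.82 = 0.4117 psu.

38.23 psu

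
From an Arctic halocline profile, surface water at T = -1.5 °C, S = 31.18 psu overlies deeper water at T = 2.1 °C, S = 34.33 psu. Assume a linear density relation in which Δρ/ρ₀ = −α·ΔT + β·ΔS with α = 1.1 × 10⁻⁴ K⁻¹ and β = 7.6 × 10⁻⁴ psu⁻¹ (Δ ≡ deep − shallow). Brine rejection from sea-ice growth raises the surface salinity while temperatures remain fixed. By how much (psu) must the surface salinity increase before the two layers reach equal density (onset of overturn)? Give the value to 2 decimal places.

Neutral buoyancy requires −α(T_deep − T_surf) + β(S_deep − S_surf′) = 0.
S_surf′ = S_deep − (α/β)·ΔT = 34.33 − (1.1 × 10⁻⁴/7.6 × 10⁻⁴)·(+3.6) = 33.8089 psu.
Increase required: 33.8089 − 31.18 = 2.6289 psu.

2.63 psu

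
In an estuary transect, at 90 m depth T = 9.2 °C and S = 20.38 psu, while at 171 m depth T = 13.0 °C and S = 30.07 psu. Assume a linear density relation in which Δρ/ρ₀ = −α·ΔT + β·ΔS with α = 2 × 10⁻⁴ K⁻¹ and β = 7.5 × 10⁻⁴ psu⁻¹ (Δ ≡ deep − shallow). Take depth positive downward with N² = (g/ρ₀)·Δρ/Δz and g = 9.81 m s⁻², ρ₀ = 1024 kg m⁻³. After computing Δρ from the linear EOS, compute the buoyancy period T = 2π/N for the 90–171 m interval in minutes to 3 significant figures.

ΔT = +3.8 K, ΔS = +9.69 psu (deep − shallow).
Δρ/ρ₀ = −αΔT + βΔS = -7.60 × 10⁻⁴ + 7.2675 × 10⁻³ = 6.5075 × 10⁻³, so Δρ ≈ 6.664 kg m⁻³.
N² = (g/ρ₀)·Δρ/Δz = g·(Δρ/ρ₀)/Δz = 9.81 × 6.5075 × 10⁻³ / 81 = 7.8813 × 10⁻⁴ s⁻².
N = √(7.8813 × 10⁻⁴) = 0.028074 rad s⁻¹ → T = 2π/N = 223.81 s = 3.7302 min ≈ 3.73 min.

3.73 min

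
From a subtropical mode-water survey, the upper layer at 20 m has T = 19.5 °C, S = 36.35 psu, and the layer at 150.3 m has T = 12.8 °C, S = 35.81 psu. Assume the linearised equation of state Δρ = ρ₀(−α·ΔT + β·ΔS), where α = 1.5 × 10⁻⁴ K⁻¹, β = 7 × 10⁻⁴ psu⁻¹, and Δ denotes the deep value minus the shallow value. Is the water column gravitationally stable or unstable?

stable

ΔT = 12.8 − 19.5 = -6.7 K and ΔS = 35.81 − 36.35 = -0.54 psu (deep − shallow).
−αΔT = 1.005 × 10⁻³; βΔS = -3.78 × 10⁻⁴; sum Δρ/ρ₀ = 6.27 × 10⁻⁴.
Δρ/ρ₀ > 0, so Δρ > 0: deeper water is denser → statically stable.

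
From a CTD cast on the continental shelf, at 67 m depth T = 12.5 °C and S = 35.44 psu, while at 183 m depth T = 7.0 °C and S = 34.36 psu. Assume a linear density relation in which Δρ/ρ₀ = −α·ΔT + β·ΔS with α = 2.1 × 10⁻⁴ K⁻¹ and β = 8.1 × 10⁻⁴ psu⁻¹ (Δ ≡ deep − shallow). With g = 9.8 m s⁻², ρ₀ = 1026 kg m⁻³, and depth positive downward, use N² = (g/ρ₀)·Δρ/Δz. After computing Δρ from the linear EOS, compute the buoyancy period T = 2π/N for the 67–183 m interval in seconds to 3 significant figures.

1.29 × 10³ s

ΔT = -5.5 K, ΔS = -1.08 psu (deep − shallow).
Δρ/ρ₀ = −αΔT + βΔS = 1.155 × 10⁻³ − 8.748 × 10⁻⁴ = 2.802 × 10⁻⁴, so Δρ ≈ 0.2875 kg m⁻³.
N² = (g/ρ₀)·Δρ/Δz = g·(Δρ/ρ₀)/Δz = 9.8 × 2.802 × 10⁻⁴ / 116 = 2.3672 × 10⁻⁵ s⁻².
N = √(2.3672 × 10⁻⁵) = 4.8654 × 10⁻³ rad s⁻¹ → T = 2π/N = 1.2914 × 10³ s ≈ 1.29 × 10³ s.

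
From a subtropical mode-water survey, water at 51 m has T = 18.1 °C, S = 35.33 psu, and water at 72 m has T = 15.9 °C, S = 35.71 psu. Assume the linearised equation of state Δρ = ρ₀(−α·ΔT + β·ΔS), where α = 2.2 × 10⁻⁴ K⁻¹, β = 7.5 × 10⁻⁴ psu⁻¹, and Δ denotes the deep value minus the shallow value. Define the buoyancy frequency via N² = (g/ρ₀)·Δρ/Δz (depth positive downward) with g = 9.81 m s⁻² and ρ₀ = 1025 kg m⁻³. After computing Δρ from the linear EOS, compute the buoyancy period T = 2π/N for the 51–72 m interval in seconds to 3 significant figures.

332 s

ΔT = -2.2 K, ΔS = +0.38 psu (deep − shallow).
Δρ/ρ₀ = −αΔT + βΔS = 4.84 × 10⁻⁴ + 2.85 × 10⁻⁴ = 7.69 × 10⁻⁴, so Δρ ≈ 0.7882 kg m⁻³.
N² = (g/ρ₀)·Δρ/Δz = g·(Δρ/ρ₀)/Δz = 9.81 × 7.69 × 10⁻⁴ / 21 = 3.5923 × 10⁻⁴ s⁻².
N = √(3.5923 × 10⁻⁴) = 0.018953 rad s⁻¹ → T = 2π/N = 331.51 s ≈ 332 s.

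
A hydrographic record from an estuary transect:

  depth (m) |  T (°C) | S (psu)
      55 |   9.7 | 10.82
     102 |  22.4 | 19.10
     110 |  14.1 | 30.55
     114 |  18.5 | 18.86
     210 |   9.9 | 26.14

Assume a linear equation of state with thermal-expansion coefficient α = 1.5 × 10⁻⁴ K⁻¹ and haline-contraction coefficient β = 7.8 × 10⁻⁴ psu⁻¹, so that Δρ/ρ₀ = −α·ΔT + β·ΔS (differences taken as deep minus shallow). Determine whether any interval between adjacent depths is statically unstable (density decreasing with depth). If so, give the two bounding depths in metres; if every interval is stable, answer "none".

110–114 m

Evaluate Δρ/ρ₀ = −αΔT + βΔS across each adjacent pair:
  55–102 m: −αΔT+βΔS = −(1.5 × 10⁻⁴)(+12.7)+(7.8 × 10⁻⁴)(+8.28) = 4.6 × 10⁻³ → stable
  102–110 m: −αΔT+βΔS = −(1.5 × 10⁻⁴)(-8.3)+(7.8 × 10⁻⁴)(+11.45) = 0.010 → stable
  110–114 m: −αΔT+βΔS = −(1.5 × 10⁻⁴)(+4.4)+(7.8 × 10⁻⁴)(-11.69) = -9.8 × 10⁻³ → UNSTABLE
  114–210 m: −αΔT+βΔS = −(1.5 × 10⁻⁴)(-8.6)+(7.8 × 10⁻⁴)(+7.28) = 7.0 × 10⁻³ → stable
The 110–114 m interval has Δρ < 0: lighter water underlies denser water.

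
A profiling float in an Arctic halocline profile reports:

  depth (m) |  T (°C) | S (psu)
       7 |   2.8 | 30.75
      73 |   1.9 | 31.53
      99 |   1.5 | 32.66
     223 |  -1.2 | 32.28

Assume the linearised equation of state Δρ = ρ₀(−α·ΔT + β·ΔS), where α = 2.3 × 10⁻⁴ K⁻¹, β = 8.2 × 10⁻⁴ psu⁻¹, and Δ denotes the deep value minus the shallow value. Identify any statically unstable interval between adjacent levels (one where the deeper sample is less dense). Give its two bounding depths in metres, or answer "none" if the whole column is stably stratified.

none

Evaluate Δρ/ρ₀ = −αΔT + βΔS across each adjacent pair:
  7–73 m: −αΔT+βΔS = −(2.3 × 10⁻⁴)(-0.9)+(8.2 × 10⁻⁴)(+0.78) = 8.5 × 10⁻⁴ → stable
  73–99 m: −αΔT+βΔS = −(2.3 × 10⁻⁴)(-0.4)+(8.2 × 10⁻⁴)(+1.13) = 1.0 × 10⁻³ → stable
  99–223 m: −αΔT+βΔS = −(2.3 × 10⁻⁴)(-2.7)+(8.2 × 10⁻⁴)(-0.38) = 3.1 × 10⁻⁴ → stable
Every interval has Δρ > 0: the column is stably stratified throughout.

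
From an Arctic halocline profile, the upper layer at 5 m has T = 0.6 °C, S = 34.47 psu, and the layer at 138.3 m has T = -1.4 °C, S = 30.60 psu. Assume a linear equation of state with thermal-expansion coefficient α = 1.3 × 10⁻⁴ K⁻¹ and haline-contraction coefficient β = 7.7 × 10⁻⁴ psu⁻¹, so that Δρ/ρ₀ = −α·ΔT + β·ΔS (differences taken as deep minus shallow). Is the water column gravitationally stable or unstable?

ΔT = -1.4 − 0.6 = -2.0 K and ΔS = 30.60 − 34.47 = -3.87 psu (deep − shallow).
−αΔT = 2.60 × 10⁻⁴; βΔS = -2.9799 × 10⁻³; sum Δρ/ρ₀ = -2.7199 × 10⁻³.
Δρ/ρ₀ < 0, so Δρ < 0: deeper water is lighter → statically unstable; the column would overturn.

unstable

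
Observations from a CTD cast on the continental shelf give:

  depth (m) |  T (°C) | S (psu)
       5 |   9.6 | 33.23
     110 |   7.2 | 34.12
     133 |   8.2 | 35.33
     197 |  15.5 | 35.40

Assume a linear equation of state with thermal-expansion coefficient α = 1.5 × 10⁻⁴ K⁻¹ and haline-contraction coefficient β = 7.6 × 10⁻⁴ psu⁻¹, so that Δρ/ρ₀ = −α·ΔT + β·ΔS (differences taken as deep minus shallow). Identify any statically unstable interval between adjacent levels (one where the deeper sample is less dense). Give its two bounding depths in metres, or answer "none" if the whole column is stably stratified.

133–197 m

Evaluate Δρ/ρ₀ = −αΔT + βΔS across each adjacent pair:
  5–110 m: −αΔT+βΔS = −(1.5 × 10⁻⁴)(-2.4)+(7.6 × 10⁻⁴)(+0.89) = 1.0 × 10⁻³ → stable
  110–133 m: −αΔT+βΔS = −(1.5 × 10⁻⁴)(+1.0)+(7.6 × 10⁻⁴)(+1.21) = 7.7 × 10⁻⁴ → stable
  133–197 m: −αΔT+βΔS = −(1.5 × 10⁻⁴)(+7.3)+(7.6 × 10⁻⁴)(+0.07) = -1.0 × 10⁻³ → UNSTABLE
The 133–197 m interval has Δρ < 0: lighter water underlies denser water.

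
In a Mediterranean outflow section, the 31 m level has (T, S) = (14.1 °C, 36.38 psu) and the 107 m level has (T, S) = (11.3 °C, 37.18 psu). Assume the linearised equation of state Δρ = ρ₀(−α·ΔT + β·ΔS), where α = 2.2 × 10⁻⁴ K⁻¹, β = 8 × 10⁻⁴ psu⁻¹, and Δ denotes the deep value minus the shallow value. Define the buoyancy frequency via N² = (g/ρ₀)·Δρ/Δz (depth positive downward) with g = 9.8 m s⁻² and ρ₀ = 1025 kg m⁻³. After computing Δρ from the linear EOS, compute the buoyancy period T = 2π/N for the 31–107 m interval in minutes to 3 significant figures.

ΔT = -2.8 K, ΔS = +0.80 psu (deep − shallow).
Δρ/ρ₀ = −αΔT + βΔS = 6.16 × 10⁻⁴ + 6.40 × 10⁻⁴ = 1.256 × 10⁻³, so Δρ ≈ 1.287 kg m⁻³.
N² = (g/ρ₀)·Δρ/Δz = g·(Δρ/ρ₀)/Δz = 9.8 × 1.256 × 10⁻³ / 76 = 1.6196 × 10⁻⁴ s⁻².
N = √(1.6196 × 10⁻⁴) = 0.012726 rad s⁻¹ → T = 2π/N = 493.73 s = 8.2288 min ≈ 8.23 min.

8.23 min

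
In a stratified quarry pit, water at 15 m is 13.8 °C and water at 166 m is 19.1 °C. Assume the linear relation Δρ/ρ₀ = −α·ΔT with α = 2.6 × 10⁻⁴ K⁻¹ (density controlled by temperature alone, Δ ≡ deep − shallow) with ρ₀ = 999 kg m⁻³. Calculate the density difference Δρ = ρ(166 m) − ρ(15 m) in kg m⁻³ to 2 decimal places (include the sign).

-1.38 kg m⁻³

ΔT = +5.3 K, Δρ/ρ₀ = −αΔT = -1.378 × 10⁻³.
Δρ = 999 × (-1.378 × 10⁻³) = -1.38 kg m⁻³.
Negative Δρ: lighter below, statically unstable.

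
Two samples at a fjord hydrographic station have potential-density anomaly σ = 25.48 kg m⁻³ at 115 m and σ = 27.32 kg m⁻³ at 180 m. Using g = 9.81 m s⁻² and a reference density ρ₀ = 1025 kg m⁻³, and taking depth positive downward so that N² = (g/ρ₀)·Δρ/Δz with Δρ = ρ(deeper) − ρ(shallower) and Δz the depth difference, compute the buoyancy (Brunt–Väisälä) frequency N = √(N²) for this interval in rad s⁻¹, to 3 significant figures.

0.0165 rad s⁻¹

Δρ = 1027.32 − 1025.48 = 1.84 kg m⁻³ over Δz = 180 − 115 = 65 m.
N² = (9.81/1025) × (1.84/65) = 2.7093 × 10⁻⁴ s⁻².
N = √(2.7093 × 10⁻⁴) = 0.016460 rad s⁻¹ ≈ 0.0165 rad s⁻¹.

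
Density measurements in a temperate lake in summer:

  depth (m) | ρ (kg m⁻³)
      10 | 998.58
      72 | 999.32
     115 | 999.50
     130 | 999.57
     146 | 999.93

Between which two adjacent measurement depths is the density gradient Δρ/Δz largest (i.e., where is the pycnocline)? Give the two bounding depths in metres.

130–146 m

Compute the density gradient over each adjacent pair:
  10–72 m: Δρ/Δz = 0.74/62 = 0.012 kg m⁻⁴
  72–115 m: Δρ/Δz = 0.18/43 = 4.2 × 10⁻³ kg m⁻⁴
  115–130 m: Δρ/Δz = 0.07/15 = 4.7 × 10⁻³ kg m⁻⁴
  130–146 m: Δρ/Δz = 0.36/16 = 0.022 kg m⁻⁴
The largest gradient is in the 130–146 m interval — the pycnocline.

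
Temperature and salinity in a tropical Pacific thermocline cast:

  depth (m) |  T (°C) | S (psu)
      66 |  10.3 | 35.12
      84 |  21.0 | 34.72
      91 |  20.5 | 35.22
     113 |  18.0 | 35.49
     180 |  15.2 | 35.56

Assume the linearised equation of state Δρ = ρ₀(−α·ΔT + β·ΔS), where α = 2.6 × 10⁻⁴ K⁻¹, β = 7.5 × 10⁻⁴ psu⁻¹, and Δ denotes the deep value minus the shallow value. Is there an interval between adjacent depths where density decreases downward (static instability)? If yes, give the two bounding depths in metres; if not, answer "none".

Evaluate Δρ/ρ₀ = −αΔT + βΔS across each adjacent pair:
  66–84 m: −αΔT+βΔS = −(2.6 × 10⁻⁴)(+10.7)+(7.5 × 10⁻⁴)(-0.40) = -3.1 × 10⁻³ → UNSTABLE
  84–91 m: −αΔT+βΔS = −(2.6 × 10⁻⁴)(-0.5)+(7.5 × 10⁻⁴)(+0.50) = 5.1 × 10⁻⁴ → stable
  91–113 m: −αΔT+βΔS = −(2.6 × 10⁻⁴)(-2.5)+(7.5 × 10⁻⁴)(+0.27) = 8.5 × 10⁻⁴ → stable
  113–180 m: −αΔT+βΔS = −(2.6 × 10⁻⁴)(-2.8)+(7.5 × 10⁻⁴)(+0.07) = 7.8 × 10⁻⁴ → stable
The 66–84 m interval has Δρ < 0: lighter water underlies denser water.

66–84 m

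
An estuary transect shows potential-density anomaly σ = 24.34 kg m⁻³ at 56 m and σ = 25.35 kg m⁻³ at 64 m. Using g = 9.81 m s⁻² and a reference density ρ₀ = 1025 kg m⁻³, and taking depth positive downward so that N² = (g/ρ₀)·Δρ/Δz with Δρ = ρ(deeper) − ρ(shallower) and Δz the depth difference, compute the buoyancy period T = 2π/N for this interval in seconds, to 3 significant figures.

181 s

Δρ = 1025.35 − 1024.34 = 1.01 kg m⁻³ over Δz = 64 − 56 = 8 m.
N² = (9.81/1025) × (1.01/8) = 1.2083 × 10⁻³ s⁻².
N = √(1.2083 × 10⁻³) = 0.034761 rad s⁻¹, so T = 2π/N = 180.75 s ≈ 181 s.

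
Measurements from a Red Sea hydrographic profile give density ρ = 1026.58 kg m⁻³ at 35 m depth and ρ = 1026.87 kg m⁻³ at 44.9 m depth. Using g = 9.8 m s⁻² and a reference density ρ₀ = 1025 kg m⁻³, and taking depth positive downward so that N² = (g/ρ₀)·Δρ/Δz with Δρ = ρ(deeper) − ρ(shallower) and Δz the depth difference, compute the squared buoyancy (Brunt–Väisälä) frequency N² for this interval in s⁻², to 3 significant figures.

Δρ = 1026.87 − 1026.58 = 0.29 kg m⁻³ over Δz = 44.9 − 35 = 9.9 m.
N² = (9.8/1025) × (0.29/9.9) = 2.8007 × 10⁻⁴ s⁻² ≈ 2.80 × 10⁻⁴ s⁻².
A positive N² confirms static stability across the interval.

2.80 × 10⁻⁴ s⁻²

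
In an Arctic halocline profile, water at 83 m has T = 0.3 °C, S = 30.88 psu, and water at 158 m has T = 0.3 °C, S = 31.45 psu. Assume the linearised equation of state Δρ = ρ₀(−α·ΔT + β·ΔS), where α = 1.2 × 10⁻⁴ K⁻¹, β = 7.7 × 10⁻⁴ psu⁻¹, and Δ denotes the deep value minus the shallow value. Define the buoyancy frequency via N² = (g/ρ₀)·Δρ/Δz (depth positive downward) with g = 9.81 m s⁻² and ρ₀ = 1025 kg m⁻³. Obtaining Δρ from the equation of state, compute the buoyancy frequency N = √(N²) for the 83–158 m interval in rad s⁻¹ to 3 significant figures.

ΔT = +0.0 K, ΔS = +0.57 psu (deep − shallow).
Δρ/ρ₀ = −αΔT + βΔS = 0 + 4.389 × 10⁻⁴ = 4.389 × 10⁻⁴, so Δρ ≈ 0.4499 kg m⁻³.
N² = (g/ρ₀)·Δρ/Δz = g·(Δρ/ρ₀)/Δz = 9.81 × 4.389 × 10⁻⁴ / 75 = 5.7408 × 10⁻⁵ s⁻².
N = √(5.7408 × 10⁻⁵) = 7.5768 × 10⁻³ rad s⁻¹ ≈ 7.58 × 10⁻³ rad s⁻¹.

7.58 × 10⁻³ rad s⁻¹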